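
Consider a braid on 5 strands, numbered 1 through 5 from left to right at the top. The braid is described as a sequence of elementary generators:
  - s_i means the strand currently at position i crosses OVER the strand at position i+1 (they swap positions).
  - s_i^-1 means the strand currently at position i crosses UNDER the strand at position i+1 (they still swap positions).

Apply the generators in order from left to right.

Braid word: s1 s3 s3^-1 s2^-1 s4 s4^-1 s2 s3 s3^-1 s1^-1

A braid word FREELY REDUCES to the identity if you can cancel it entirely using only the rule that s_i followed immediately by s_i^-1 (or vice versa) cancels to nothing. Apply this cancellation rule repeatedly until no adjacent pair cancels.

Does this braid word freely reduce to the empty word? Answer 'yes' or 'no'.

Answer: yes

Derivation:
Gen 1 (s1): push. Stack: [s1]
Gen 2 (s3): push. Stack: [s1 s3]
Gen 3 (s3^-1): cancels prior s3. Stack: [s1]
Gen 4 (s2^-1): push. Stack: [s1 s2^-1]
Gen 5 (s4): push. Stack: [s1 s2^-1 s4]
Gen 6 (s4^-1): cancels prior s4. Stack: [s1 s2^-1]
Gen 7 (s2): cancels prior s2^-1. Stack: [s1]
Gen 8 (s3): push. Stack: [s1 s3]
Gen 9 (s3^-1): cancels prior s3. Stack: [s1]
Gen 10 (s1^-1): cancels prior s1. Stack: []
Reduced word: (empty)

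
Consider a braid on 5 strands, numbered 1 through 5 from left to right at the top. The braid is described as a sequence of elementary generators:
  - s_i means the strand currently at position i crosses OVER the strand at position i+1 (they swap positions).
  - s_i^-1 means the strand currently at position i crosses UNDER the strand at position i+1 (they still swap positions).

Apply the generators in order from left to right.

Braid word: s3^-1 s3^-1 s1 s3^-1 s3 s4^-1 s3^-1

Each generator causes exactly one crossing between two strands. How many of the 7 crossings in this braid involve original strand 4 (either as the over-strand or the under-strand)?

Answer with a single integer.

Gen 1: crossing 3x4. Involves strand 4? yes. Count so far: 1
Gen 2: crossing 4x3. Involves strand 4? yes. Count so far: 2
Gen 3: crossing 1x2. Involves strand 4? no. Count so far: 2
Gen 4: crossing 3x4. Involves strand 4? yes. Count so far: 3
Gen 5: crossing 4x3. Involves strand 4? yes. Count so far: 4
Gen 6: crossing 4x5. Involves strand 4? yes. Count so far: 5
Gen 7: crossing 3x5. Involves strand 4? no. Count so far: 5

Answer: 5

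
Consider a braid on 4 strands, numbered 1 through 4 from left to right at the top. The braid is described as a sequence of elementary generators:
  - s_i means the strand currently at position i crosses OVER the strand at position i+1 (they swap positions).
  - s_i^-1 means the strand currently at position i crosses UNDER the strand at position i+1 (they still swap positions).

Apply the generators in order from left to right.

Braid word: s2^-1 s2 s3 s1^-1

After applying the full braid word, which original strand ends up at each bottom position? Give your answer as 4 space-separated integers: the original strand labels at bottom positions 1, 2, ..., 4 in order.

Answer: 2 1 4 3

Derivation:
Gen 1 (s2^-1): strand 2 crosses under strand 3. Perm now: [1 3 2 4]
Gen 2 (s2): strand 3 crosses over strand 2. Perm now: [1 2 3 4]
Gen 3 (s3): strand 3 crosses over strand 4. Perm now: [1 2 4 3]
Gen 4 (s1^-1): strand 1 crosses under strand 2. Perm now: [2 1 4 3]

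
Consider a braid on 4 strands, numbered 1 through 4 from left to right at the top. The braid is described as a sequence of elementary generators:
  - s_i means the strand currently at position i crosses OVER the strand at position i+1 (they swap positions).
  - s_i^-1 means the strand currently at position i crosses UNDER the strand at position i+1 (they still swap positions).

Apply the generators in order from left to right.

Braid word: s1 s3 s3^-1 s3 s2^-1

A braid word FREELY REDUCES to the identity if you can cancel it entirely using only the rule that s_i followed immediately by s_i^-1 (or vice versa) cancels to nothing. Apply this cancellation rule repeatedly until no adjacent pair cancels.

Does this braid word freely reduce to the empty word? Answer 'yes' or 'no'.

Answer: no

Derivation:
Gen 1 (s1): push. Stack: [s1]
Gen 2 (s3): push. Stack: [s1 s3]
Gen 3 (s3^-1): cancels prior s3. Stack: [s1]
Gen 4 (s3): push. Stack: [s1 s3]
Gen 5 (s2^-1): push. Stack: [s1 s3 s2^-1]
Reduced word: s1 s3 s2^-1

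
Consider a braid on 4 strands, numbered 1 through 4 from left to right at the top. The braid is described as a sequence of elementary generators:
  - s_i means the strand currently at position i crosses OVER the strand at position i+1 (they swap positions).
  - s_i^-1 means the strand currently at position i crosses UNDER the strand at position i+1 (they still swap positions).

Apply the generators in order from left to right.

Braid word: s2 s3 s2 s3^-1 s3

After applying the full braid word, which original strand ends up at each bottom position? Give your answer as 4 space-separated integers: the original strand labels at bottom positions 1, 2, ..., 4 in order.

Gen 1 (s2): strand 2 crosses over strand 3. Perm now: [1 3 2 4]
Gen 2 (s3): strand 2 crosses over strand 4. Perm now: [1 3 4 2]
Gen 3 (s2): strand 3 crosses over strand 4. Perm now: [1 4 3 2]
Gen 4 (s3^-1): strand 3 crosses under strand 2. Perm now: [1 4 2 3]
Gen 5 (s3): strand 2 crosses over strand 3. Perm now: [1 4 3 2]

Answer: 1 4 3 2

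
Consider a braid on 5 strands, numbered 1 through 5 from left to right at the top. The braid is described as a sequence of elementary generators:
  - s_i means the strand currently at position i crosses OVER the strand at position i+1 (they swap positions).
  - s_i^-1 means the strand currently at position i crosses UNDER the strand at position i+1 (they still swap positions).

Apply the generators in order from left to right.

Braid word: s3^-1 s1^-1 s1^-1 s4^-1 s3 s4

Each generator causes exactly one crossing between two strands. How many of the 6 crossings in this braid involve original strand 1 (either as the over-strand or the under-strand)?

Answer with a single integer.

Answer: 2

Derivation:
Gen 1: crossing 3x4. Involves strand 1? no. Count so far: 0
Gen 2: crossing 1x2. Involves strand 1? yes. Count so far: 1
Gen 3: crossing 2x1. Involves strand 1? yes. Count so far: 2
Gen 4: crossing 3x5. Involves strand 1? no. Count so far: 2
Gen 5: crossing 4x5. Involves strand 1? no. Count so far: 2
Gen 6: crossing 4x3. Involves strand 1? no. Count so far: 2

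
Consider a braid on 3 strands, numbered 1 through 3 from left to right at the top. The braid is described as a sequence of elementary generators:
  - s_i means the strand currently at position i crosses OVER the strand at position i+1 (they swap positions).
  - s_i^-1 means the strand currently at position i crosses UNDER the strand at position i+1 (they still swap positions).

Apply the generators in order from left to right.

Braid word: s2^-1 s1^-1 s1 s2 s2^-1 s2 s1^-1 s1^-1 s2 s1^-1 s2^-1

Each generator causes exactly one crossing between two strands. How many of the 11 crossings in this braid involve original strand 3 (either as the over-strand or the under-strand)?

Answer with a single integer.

Gen 1: crossing 2x3. Involves strand 3? yes. Count so far: 1
Gen 2: crossing 1x3. Involves strand 3? yes. Count so far: 2
Gen 3: crossing 3x1. Involves strand 3? yes. Count so far: 3
Gen 4: crossing 3x2. Involves strand 3? yes. Count so far: 4
Gen 5: crossing 2x3. Involves strand 3? yes. Count so far: 5
Gen 6: crossing 3x2. Involves strand 3? yes. Count so far: 6
Gen 7: crossing 1x2. Involves strand 3? no. Count so far: 6
Gen 8: crossing 2x1. Involves strand 3? no. Count so far: 6
Gen 9: crossing 2x3. Involves strand 3? yes. Count so far: 7
Gen 10: crossing 1x3. Involves strand 3? yes. Count so far: 8
Gen 11: crossing 1x2. Involves strand 3? no. Count so far: 8

Answer: 8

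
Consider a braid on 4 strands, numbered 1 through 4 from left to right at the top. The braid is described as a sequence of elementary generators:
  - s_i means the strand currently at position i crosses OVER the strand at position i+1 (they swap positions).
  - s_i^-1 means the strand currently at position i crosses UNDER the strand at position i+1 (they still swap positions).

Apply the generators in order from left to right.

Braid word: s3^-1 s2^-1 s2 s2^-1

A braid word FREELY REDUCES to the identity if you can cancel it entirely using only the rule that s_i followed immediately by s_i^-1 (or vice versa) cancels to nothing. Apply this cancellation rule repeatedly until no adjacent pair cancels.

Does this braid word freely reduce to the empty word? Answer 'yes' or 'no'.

Answer: no

Derivation:
Gen 1 (s3^-1): push. Stack: [s3^-1]
Gen 2 (s2^-1): push. Stack: [s3^-1 s2^-1]
Gen 3 (s2): cancels prior s2^-1. Stack: [s3^-1]
Gen 4 (s2^-1): push. Stack: [s3^-1 s2^-1]
Reduced word: s3^-1 s2^-1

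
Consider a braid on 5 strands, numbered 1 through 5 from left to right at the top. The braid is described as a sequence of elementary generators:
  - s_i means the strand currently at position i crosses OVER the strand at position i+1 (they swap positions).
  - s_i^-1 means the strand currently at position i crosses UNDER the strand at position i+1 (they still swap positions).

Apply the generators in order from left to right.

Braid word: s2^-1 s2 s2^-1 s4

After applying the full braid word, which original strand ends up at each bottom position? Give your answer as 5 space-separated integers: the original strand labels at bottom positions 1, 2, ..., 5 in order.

Gen 1 (s2^-1): strand 2 crosses under strand 3. Perm now: [1 3 2 4 5]
Gen 2 (s2): strand 3 crosses over strand 2. Perm now: [1 2 3 4 5]
Gen 3 (s2^-1): strand 2 crosses under strand 3. Perm now: [1 3 2 4 5]
Gen 4 (s4): strand 4 crosses over strand 5. Perm now: [1 3 2 5 4]

Answer: 1 3 2 5 4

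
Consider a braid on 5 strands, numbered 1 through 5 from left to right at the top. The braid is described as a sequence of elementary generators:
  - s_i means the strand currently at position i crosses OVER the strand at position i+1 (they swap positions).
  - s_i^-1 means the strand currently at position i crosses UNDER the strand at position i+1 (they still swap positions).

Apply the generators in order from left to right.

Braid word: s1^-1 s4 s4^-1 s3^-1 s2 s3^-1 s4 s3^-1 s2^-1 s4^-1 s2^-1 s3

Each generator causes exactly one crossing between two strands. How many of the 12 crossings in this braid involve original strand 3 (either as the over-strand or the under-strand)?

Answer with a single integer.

Gen 1: crossing 1x2. Involves strand 3? no. Count so far: 0
Gen 2: crossing 4x5. Involves strand 3? no. Count so far: 0
Gen 3: crossing 5x4. Involves strand 3? no. Count so far: 0
Gen 4: crossing 3x4. Involves strand 3? yes. Count so far: 1
Gen 5: crossing 1x4. Involves strand 3? no. Count so far: 1
Gen 6: crossing 1x3. Involves strand 3? yes. Count so far: 2
Gen 7: crossing 1x5. Involves strand 3? no. Count so far: 2
Gen 8: crossing 3x5. Involves strand 3? yes. Count so far: 3
Gen 9: crossing 4x5. Involves strand 3? no. Count so far: 3
Gen 10: crossing 3x1. Involves strand 3? yes. Count so far: 4
Gen 11: crossing 5x4. Involves strand 3? no. Count so far: 4
Gen 12: crossing 5x1. Involves strand 3? no. Count so far: 4

Answer: 4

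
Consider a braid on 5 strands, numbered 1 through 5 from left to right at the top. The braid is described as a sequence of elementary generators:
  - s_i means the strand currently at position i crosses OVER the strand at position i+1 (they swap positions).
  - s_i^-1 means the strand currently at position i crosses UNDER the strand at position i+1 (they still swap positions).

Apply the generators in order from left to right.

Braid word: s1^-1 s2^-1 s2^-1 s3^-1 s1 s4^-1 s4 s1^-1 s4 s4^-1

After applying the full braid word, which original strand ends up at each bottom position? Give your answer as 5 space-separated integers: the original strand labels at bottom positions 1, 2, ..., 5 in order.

Gen 1 (s1^-1): strand 1 crosses under strand 2. Perm now: [2 1 3 4 5]
Gen 2 (s2^-1): strand 1 crosses under strand 3. Perm now: [2 3 1 4 5]
Gen 3 (s2^-1): strand 3 crosses under strand 1. Perm now: [2 1 3 4 5]
Gen 4 (s3^-1): strand 3 crosses under strand 4. Perm now: [2 1 4 3 5]
Gen 5 (s1): strand 2 crosses over strand 1. Perm now: [1 2 4 3 5]
Gen 6 (s4^-1): strand 3 crosses under strand 5. Perm now: [1 2 4 5 3]
Gen 7 (s4): strand 5 crosses over strand 3. Perm now: [1 2 4 3 5]
Gen 8 (s1^-1): strand 1 crosses under strand 2. Perm now: [2 1 4 3 5]
Gen 9 (s4): strand 3 crosses over strand 5. Perm now: [2 1 4 5 3]
Gen 10 (s4^-1): strand 5 crosses under strand 3. Perm now: [2 1 4 3 5]

Answer: 2 1 4 3 5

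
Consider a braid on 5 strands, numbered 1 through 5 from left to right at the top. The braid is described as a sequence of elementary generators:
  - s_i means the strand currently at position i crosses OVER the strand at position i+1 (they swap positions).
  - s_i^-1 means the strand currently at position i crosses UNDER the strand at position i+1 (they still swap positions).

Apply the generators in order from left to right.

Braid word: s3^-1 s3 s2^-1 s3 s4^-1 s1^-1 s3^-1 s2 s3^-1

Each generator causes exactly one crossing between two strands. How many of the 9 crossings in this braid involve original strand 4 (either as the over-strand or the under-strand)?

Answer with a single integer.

Answer: 5

Derivation:
Gen 1: crossing 3x4. Involves strand 4? yes. Count so far: 1
Gen 2: crossing 4x3. Involves strand 4? yes. Count so far: 2
Gen 3: crossing 2x3. Involves strand 4? no. Count so far: 2
Gen 4: crossing 2x4. Involves strand 4? yes. Count so far: 3
Gen 5: crossing 2x5. Involves strand 4? no. Count so far: 3
Gen 6: crossing 1x3. Involves strand 4? no. Count so far: 3
Gen 7: crossing 4x5. Involves strand 4? yes. Count so far: 4
Gen 8: crossing 1x5. Involves strand 4? no. Count so far: 4
Gen 9: crossing 1x4. Involves strand 4? yes. Count so far: 5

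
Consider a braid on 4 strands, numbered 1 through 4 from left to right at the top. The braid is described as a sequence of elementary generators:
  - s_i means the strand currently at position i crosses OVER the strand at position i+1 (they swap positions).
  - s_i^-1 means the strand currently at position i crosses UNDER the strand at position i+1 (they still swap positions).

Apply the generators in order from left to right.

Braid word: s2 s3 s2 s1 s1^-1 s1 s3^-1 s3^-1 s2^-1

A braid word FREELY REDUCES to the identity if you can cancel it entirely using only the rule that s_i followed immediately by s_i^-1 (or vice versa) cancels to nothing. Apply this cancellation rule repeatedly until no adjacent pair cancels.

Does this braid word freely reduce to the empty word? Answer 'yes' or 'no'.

Gen 1 (s2): push. Stack: [s2]
Gen 2 (s3): push. Stack: [s2 s3]
Gen 3 (s2): push. Stack: [s2 s3 s2]
Gen 4 (s1): push. Stack: [s2 s3 s2 s1]
Gen 5 (s1^-1): cancels prior s1. Stack: [s2 s3 s2]
Gen 6 (s1): push. Stack: [s2 s3 s2 s1]
Gen 7 (s3^-1): push. Stack: [s2 s3 s2 s1 s3^-1]
Gen 8 (s3^-1): push. Stack: [s2 s3 s2 s1 s3^-1 s3^-1]
Gen 9 (s2^-1): push. Stack: [s2 s3 s2 s1 s3^-1 s3^-1 s2^-1]
Reduced word: s2 s3 s2 s1 s3^-1 s3^-1 s2^-1

Answer: no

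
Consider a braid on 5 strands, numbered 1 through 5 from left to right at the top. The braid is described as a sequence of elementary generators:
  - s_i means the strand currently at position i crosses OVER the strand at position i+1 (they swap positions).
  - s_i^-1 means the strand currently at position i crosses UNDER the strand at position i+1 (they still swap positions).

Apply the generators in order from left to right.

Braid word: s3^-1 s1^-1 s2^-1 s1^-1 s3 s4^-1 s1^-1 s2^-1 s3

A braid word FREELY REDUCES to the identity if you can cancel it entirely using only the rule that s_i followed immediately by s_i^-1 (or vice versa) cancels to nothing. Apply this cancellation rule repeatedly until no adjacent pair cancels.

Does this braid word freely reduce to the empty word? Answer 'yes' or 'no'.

Answer: no

Derivation:
Gen 1 (s3^-1): push. Stack: [s3^-1]
Gen 2 (s1^-1): push. Stack: [s3^-1 s1^-1]
Gen 3 (s2^-1): push. Stack: [s3^-1 s1^-1 s2^-1]
Gen 4 (s1^-1): push. Stack: [s3^-1 s1^-1 s2^-1 s1^-1]
Gen 5 (s3): push. Stack: [s3^-1 s1^-1 s2^-1 s1^-1 s3]
Gen 6 (s4^-1): push. Stack: [s3^-1 s1^-1 s2^-1 s1^-1 s3 s4^-1]
Gen 7 (s1^-1): push. Stack: [s3^-1 s1^-1 s2^-1 s1^-1 s3 s4^-1 s1^-1]
Gen 8 (s2^-1): push. Stack: [s3^-1 s1^-1 s2^-1 s1^-1 s3 s4^-1 s1^-1 s2^-1]
Gen 9 (s3): push. Stack: [s3^-1 s1^-1 s2^-1 s1^-1 s3 s4^-1 s1^-1 s2^-1 s3]
Reduced word: s3^-1 s1^-1 s2^-1 s1^-1 s3 s4^-1 s1^-1 s2^-1 s3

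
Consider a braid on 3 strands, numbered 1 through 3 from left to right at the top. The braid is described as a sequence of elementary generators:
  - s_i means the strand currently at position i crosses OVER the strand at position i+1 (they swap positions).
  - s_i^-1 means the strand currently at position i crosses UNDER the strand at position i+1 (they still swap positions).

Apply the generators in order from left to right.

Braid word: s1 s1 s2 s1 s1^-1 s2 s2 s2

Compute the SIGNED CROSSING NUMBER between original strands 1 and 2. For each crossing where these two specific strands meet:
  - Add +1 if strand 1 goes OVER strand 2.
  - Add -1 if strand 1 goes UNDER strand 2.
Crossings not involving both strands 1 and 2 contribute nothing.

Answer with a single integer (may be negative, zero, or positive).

Answer: 0

Derivation:
Gen 1: 1 over 2. Both 1&2? yes. Contrib: +1. Sum: 1
Gen 2: 2 over 1. Both 1&2? yes. Contrib: -1. Sum: 0
Gen 3: crossing 2x3. Both 1&2? no. Sum: 0
Gen 4: crossing 1x3. Both 1&2? no. Sum: 0
Gen 5: crossing 3x1. Both 1&2? no. Sum: 0
Gen 6: crossing 3x2. Both 1&2? no. Sum: 0
Gen 7: crossing 2x3. Both 1&2? no. Sum: 0
Gen 8: crossing 3x2. Both 1&2? no. Sum: 0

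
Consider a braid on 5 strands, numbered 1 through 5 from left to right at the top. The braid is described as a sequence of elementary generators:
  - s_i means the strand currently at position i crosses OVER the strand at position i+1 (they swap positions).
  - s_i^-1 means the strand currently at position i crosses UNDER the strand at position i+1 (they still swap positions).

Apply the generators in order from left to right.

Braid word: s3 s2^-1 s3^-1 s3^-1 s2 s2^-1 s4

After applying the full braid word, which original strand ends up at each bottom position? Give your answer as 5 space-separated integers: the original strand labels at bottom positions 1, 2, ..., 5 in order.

Gen 1 (s3): strand 3 crosses over strand 4. Perm now: [1 2 4 3 5]
Gen 2 (s2^-1): strand 2 crosses under strand 4. Perm now: [1 4 2 3 5]
Gen 3 (s3^-1): strand 2 crosses under strand 3. Perm now: [1 4 3 2 5]
Gen 4 (s3^-1): strand 3 crosses under strand 2. Perm now: [1 4 2 3 5]
Gen 5 (s2): strand 4 crosses over strand 2. Perm now: [1 2 4 3 5]
Gen 6 (s2^-1): strand 2 crosses under strand 4. Perm now: [1 4 2 3 5]
Gen 7 (s4): strand 3 crosses over strand 5. Perm now: [1 4 2 5 3]

Answer: 1 4 2 5 3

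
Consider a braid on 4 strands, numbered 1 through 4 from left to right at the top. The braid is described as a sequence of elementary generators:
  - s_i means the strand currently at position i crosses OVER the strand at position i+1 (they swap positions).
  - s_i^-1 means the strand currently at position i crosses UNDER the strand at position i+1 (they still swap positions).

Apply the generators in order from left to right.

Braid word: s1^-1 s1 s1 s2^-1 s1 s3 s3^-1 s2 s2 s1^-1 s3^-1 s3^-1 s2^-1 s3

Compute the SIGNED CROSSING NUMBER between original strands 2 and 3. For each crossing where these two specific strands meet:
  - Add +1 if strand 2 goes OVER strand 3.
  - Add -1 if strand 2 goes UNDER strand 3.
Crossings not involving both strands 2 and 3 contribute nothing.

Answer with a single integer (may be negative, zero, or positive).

Gen 1: crossing 1x2. Both 2&3? no. Sum: 0
Gen 2: crossing 2x1. Both 2&3? no. Sum: 0
Gen 3: crossing 1x2. Both 2&3? no. Sum: 0
Gen 4: crossing 1x3. Both 2&3? no. Sum: 0
Gen 5: 2 over 3. Both 2&3? yes. Contrib: +1. Sum: 1
Gen 6: crossing 1x4. Both 2&3? no. Sum: 1
Gen 7: crossing 4x1. Both 2&3? no. Sum: 1
Gen 8: crossing 2x1. Both 2&3? no. Sum: 1
Gen 9: crossing 1x2. Both 2&3? no. Sum: 1
Gen 10: 3 under 2. Both 2&3? yes. Contrib: +1. Sum: 2
Gen 11: crossing 1x4. Both 2&3? no. Sum: 2
Gen 12: crossing 4x1. Both 2&3? no. Sum: 2
Gen 13: crossing 3x1. Both 2&3? no. Sum: 2
Gen 14: crossing 3x4. Both 2&3? no. Sum: 2

Answer: 2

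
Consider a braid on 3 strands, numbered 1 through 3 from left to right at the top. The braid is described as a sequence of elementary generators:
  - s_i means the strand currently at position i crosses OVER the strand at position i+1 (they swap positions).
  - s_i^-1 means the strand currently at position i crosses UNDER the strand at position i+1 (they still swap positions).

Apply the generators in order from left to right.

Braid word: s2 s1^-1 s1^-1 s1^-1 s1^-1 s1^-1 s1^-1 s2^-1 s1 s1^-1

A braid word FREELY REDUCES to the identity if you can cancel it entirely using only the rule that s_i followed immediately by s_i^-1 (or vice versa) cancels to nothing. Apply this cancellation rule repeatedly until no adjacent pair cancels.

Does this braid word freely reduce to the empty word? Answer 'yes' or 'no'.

Answer: no

Derivation:
Gen 1 (s2): push. Stack: [s2]
Gen 2 (s1^-1): push. Stack: [s2 s1^-1]
Gen 3 (s1^-1): push. Stack: [s2 s1^-1 s1^-1]
Gen 4 (s1^-1): push. Stack: [s2 s1^-1 s1^-1 s1^-1]
Gen 5 (s1^-1): push. Stack: [s2 s1^-1 s1^-1 s1^-1 s1^-1]
Gen 6 (s1^-1): push. Stack: [s2 s1^-1 s1^-1 s1^-1 s1^-1 s1^-1]
Gen 7 (s1^-1): push. Stack: [s2 s1^-1 s1^-1 s1^-1 s1^-1 s1^-1 s1^-1]
Gen 8 (s2^-1): push. Stack: [s2 s1^-1 s1^-1 s1^-1 s1^-1 s1^-1 s1^-1 s2^-1]
Gen 9 (s1): push. Stack: [s2 s1^-1 s1^-1 s1^-1 s1^-1 s1^-1 s1^-1 s2^-1 s1]
Gen 10 (s1^-1): cancels prior s1. Stack: [s2 s1^-1 s1^-1 s1^-1 s1^-1 s1^-1 s1^-1 s2^-1]
Reduced word: s2 s1^-1 s1^-1 s1^-1 s1^-1 s1^-1 s1^-1 s2^-1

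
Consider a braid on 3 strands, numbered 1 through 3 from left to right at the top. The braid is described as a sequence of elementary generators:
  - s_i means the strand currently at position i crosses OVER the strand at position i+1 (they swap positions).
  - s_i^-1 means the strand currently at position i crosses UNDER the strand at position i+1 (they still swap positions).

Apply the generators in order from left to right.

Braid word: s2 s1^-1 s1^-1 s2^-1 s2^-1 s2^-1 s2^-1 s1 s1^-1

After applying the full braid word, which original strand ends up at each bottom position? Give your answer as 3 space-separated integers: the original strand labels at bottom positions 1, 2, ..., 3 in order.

Gen 1 (s2): strand 2 crosses over strand 3. Perm now: [1 3 2]
Gen 2 (s1^-1): strand 1 crosses under strand 3. Perm now: [3 1 2]
Gen 3 (s1^-1): strand 3 crosses under strand 1. Perm now: [1 3 2]
Gen 4 (s2^-1): strand 3 crosses under strand 2. Perm now: [1 2 3]
Gen 5 (s2^-1): strand 2 crosses under strand 3. Perm now: [1 3 2]
Gen 6 (s2^-1): strand 3 crosses under strand 2. Perm now: [1 2 3]
Gen 7 (s2^-1): strand 2 crosses under strand 3. Perm now: [1 3 2]
Gen 8 (s1): strand 1 crosses over strand 3. Perm now: [3 1 2]
Gen 9 (s1^-1): strand 3 crosses under strand 1. Perm now: [1 3 2]

Answer: 1 3 2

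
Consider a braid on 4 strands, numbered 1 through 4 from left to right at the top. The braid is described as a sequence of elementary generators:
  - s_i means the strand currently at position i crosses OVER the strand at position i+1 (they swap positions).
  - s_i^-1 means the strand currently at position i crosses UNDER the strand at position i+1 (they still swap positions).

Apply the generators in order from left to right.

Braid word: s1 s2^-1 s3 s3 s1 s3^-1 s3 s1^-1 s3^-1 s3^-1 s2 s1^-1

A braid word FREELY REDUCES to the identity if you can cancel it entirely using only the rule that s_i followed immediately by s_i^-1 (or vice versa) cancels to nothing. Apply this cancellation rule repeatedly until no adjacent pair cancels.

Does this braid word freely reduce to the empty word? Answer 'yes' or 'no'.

Answer: yes

Derivation:
Gen 1 (s1): push. Stack: [s1]
Gen 2 (s2^-1): push. Stack: [s1 s2^-1]
Gen 3 (s3): push. Stack: [s1 s2^-1 s3]
Gen 4 (s3): push. Stack: [s1 s2^-1 s3 s3]
Gen 5 (s1): push. Stack: [s1 s2^-1 s3 s3 s1]
Gen 6 (s3^-1): push. Stack: [s1 s2^-1 s3 s3 s1 s3^-1]
Gen 7 (s3): cancels prior s3^-1. Stack: [s1 s2^-1 s3 s3 s1]
Gen 8 (s1^-1): cancels prior s1. Stack: [s1 s2^-1 s3 s3]
Gen 9 (s3^-1): cancels prior s3. Stack: [s1 s2^-1 s3]
Gen 10 (s3^-1): cancels prior s3. Stack: [s1 s2^-1]
Gen 11 (s2): cancels prior s2^-1. Stack: [s1]
Gen 12 (s1^-1): cancels prior s1. Stack: []
Reduced word: (empty)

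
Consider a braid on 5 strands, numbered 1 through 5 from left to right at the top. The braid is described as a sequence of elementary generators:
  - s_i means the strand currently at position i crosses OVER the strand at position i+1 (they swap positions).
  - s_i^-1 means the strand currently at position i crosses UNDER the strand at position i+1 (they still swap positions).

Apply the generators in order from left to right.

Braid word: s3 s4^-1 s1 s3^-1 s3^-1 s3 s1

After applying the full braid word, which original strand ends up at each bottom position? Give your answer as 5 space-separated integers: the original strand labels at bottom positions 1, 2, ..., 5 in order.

Answer: 1 2 5 4 3

Derivation:
Gen 1 (s3): strand 3 crosses over strand 4. Perm now: [1 2 4 3 5]
Gen 2 (s4^-1): strand 3 crosses under strand 5. Perm now: [1 2 4 5 3]
Gen 3 (s1): strand 1 crosses over strand 2. Perm now: [2 1 4 5 3]
Gen 4 (s3^-1): strand 4 crosses under strand 5. Perm now: [2 1 5 4 3]
Gen 5 (s3^-1): strand 5 crosses under strand 4. Perm now: [2 1 4 5 3]
Gen 6 (s3): strand 4 crosses over strand 5. Perm now: [2 1 5 4 3]
Gen 7 (s1): strand 2 crosses over strand 1. Perm now: [1 2 5 4 3]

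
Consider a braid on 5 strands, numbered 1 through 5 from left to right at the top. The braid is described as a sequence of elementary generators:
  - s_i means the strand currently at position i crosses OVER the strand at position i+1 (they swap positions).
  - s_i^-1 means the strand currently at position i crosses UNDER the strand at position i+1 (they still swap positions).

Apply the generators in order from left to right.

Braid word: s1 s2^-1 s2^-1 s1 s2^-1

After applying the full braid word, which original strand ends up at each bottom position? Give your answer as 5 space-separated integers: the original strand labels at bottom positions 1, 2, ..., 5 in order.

Answer: 1 3 2 4 5

Derivation:
Gen 1 (s1): strand 1 crosses over strand 2. Perm now: [2 1 3 4 5]
Gen 2 (s2^-1): strand 1 crosses under strand 3. Perm now: [2 3 1 4 5]
Gen 3 (s2^-1): strand 3 crosses under strand 1. Perm now: [2 1 3 4 5]
Gen 4 (s1): strand 2 crosses over strand 1. Perm now: [1 2 3 4 5]
Gen 5 (s2^-1): strand 2 crosses under strand 3. Perm now: [1 3 2 4 5]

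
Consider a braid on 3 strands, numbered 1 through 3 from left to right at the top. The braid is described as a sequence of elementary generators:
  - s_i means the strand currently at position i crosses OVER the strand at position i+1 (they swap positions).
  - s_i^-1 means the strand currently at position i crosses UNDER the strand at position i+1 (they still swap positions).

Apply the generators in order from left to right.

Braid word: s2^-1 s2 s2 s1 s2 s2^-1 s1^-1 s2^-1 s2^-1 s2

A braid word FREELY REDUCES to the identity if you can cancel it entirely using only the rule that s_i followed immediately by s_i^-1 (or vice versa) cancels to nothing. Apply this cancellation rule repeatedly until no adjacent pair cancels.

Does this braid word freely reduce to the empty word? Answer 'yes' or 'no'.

Gen 1 (s2^-1): push. Stack: [s2^-1]
Gen 2 (s2): cancels prior s2^-1. Stack: []
Gen 3 (s2): push. Stack: [s2]
Gen 4 (s1): push. Stack: [s2 s1]
Gen 5 (s2): push. Stack: [s2 s1 s2]
Gen 6 (s2^-1): cancels prior s2. Stack: [s2 s1]
Gen 7 (s1^-1): cancels prior s1. Stack: [s2]
Gen 8 (s2^-1): cancels prior s2. Stack: []
Gen 9 (s2^-1): push. Stack: [s2^-1]
Gen 10 (s2): cancels prior s2^-1. Stack: []
Reduced word: (empty)

Answer: yes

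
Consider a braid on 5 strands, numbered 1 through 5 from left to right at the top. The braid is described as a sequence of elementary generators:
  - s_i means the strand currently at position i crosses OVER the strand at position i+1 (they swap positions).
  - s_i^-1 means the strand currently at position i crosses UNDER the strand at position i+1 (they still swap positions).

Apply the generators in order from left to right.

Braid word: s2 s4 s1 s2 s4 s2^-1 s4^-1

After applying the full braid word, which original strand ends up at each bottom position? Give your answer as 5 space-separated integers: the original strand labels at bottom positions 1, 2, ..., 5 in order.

Answer: 3 1 2 5 4

Derivation:
Gen 1 (s2): strand 2 crosses over strand 3. Perm now: [1 3 2 4 5]
Gen 2 (s4): strand 4 crosses over strand 5. Perm now: [1 3 2 5 4]
Gen 3 (s1): strand 1 crosses over strand 3. Perm now: [3 1 2 5 4]
Gen 4 (s2): strand 1 crosses over strand 2. Perm now: [3 2 1 5 4]
Gen 5 (s4): strand 5 crosses over strand 4. Perm now: [3 2 1 4 5]
Gen 6 (s2^-1): strand 2 crosses under strand 1. Perm now: [3 1 2 4 5]
Gen 7 (s4^-1): strand 4 crosses under strand 5. Perm now: [3 1 2 5 4]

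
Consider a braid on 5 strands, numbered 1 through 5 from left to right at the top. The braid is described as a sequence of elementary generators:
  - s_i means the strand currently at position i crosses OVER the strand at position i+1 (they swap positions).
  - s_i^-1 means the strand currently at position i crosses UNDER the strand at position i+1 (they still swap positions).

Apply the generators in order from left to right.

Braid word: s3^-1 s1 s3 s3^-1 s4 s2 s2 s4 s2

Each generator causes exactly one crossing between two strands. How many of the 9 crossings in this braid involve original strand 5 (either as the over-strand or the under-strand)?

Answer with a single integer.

Answer: 2

Derivation:
Gen 1: crossing 3x4. Involves strand 5? no. Count so far: 0
Gen 2: crossing 1x2. Involves strand 5? no. Count so far: 0
Gen 3: crossing 4x3. Involves strand 5? no. Count so far: 0
Gen 4: crossing 3x4. Involves strand 5? no. Count so far: 0
Gen 5: crossing 3x5. Involves strand 5? yes. Count so far: 1
Gen 6: crossing 1x4. Involves strand 5? no. Count so far: 1
Gen 7: crossing 4x1. Involves strand 5? no. Count so far: 1
Gen 8: crossing 5x3. Involves strand 5? yes. Count so far: 2
Gen 9: crossing 1x4. Involves strand 5? no. Count so far: 2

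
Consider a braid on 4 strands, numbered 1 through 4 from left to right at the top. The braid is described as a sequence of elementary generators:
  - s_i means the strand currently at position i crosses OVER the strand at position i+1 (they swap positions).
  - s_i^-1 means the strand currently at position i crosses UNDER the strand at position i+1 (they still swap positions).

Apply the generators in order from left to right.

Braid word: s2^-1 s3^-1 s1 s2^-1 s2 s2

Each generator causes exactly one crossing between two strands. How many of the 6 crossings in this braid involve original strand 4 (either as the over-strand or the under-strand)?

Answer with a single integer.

Answer: 4

Derivation:
Gen 1: crossing 2x3. Involves strand 4? no. Count so far: 0
Gen 2: crossing 2x4. Involves strand 4? yes. Count so far: 1
Gen 3: crossing 1x3. Involves strand 4? no. Count so far: 1
Gen 4: crossing 1x4. Involves strand 4? yes. Count so far: 2
Gen 5: crossing 4x1. Involves strand 4? yes. Count so far: 3
Gen 6: crossing 1x4. Involves strand 4? yes. Count so far: 4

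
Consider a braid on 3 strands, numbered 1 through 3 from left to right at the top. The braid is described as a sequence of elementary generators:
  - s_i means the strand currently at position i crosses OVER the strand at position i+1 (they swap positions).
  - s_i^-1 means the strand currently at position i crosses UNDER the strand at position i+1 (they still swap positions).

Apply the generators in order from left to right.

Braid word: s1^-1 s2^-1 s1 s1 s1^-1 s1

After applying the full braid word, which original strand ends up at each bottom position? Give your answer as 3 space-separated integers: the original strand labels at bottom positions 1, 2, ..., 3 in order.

Answer: 2 3 1

Derivation:
Gen 1 (s1^-1): strand 1 crosses under strand 2. Perm now: [2 1 3]
Gen 2 (s2^-1): strand 1 crosses under strand 3. Perm now: [2 3 1]
Gen 3 (s1): strand 2 crosses over strand 3. Perm now: [3 2 1]
Gen 4 (s1): strand 3 crosses over strand 2. Perm now: [2 3 1]
Gen 5 (s1^-1): strand 2 crosses under strand 3. Perm now: [3 2 1]
Gen 6 (s1): strand 3 crosses over strand 2. Perm now: [2 3 1]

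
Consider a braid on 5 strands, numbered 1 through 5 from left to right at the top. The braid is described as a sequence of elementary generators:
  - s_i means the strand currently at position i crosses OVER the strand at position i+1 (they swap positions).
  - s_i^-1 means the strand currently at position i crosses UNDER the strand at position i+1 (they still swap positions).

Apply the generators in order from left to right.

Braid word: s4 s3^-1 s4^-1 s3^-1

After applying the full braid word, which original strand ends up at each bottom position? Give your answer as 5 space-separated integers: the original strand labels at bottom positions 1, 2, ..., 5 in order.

Answer: 1 2 4 5 3

Derivation:
Gen 1 (s4): strand 4 crosses over strand 5. Perm now: [1 2 3 5 4]
Gen 2 (s3^-1): strand 3 crosses under strand 5. Perm now: [1 2 5 3 4]
Gen 3 (s4^-1): strand 3 crosses under strand 4. Perm now: [1 2 5 4 3]
Gen 4 (s3^-1): strand 5 crosses under strand 4. Perm now: [1 2 4 5 3]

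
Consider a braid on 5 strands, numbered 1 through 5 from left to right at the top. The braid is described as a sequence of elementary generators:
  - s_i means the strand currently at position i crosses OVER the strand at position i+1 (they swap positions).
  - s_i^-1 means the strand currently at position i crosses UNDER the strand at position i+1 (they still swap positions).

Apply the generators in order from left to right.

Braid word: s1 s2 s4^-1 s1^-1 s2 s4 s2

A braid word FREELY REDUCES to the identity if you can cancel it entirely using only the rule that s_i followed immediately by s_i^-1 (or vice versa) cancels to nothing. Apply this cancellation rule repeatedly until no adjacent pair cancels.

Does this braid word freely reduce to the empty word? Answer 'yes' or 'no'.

Answer: no

Derivation:
Gen 1 (s1): push. Stack: [s1]
Gen 2 (s2): push. Stack: [s1 s2]
Gen 3 (s4^-1): push. Stack: [s1 s2 s4^-1]
Gen 4 (s1^-1): push. Stack: [s1 s2 s4^-1 s1^-1]
Gen 5 (s2): push. Stack: [s1 s2 s4^-1 s1^-1 s2]
Gen 6 (s4): push. Stack: [s1 s2 s4^-1 s1^-1 s2 s4]
Gen 7 (s2): push. Stack: [s1 s2 s4^-1 s1^-1 s2 s4 s2]
Reduced word: s1 s2 s4^-1 s1^-1 s2 s4 s2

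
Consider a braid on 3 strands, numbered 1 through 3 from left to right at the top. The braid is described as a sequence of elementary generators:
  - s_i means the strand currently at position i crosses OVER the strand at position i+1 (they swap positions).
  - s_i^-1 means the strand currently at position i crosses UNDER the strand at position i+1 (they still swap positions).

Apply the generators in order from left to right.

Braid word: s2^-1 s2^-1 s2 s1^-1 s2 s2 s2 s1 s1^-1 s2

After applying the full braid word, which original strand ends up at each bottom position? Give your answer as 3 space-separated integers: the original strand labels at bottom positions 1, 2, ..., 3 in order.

Gen 1 (s2^-1): strand 2 crosses under strand 3. Perm now: [1 3 2]
Gen 2 (s2^-1): strand 3 crosses under strand 2. Perm now: [1 2 3]
Gen 3 (s2): strand 2 crosses over strand 3. Perm now: [1 3 2]
Gen 4 (s1^-1): strand 1 crosses under strand 3. Perm now: [3 1 2]
Gen 5 (s2): strand 1 crosses over strand 2. Perm now: [3 2 1]
Gen 6 (s2): strand 2 crosses over strand 1. Perm now: [3 1 2]
Gen 7 (s2): strand 1 crosses over strand 2. Perm now: [3 2 1]
Gen 8 (s1): strand 3 crosses over strand 2. Perm now: [2 3 1]
Gen 9 (s1^-1): strand 2 crosses under strand 3. Perm now: [3 2 1]
Gen 10 (s2): strand 2 crosses over strand 1. Perm now: [3 1 2]

Answer: 3 1 2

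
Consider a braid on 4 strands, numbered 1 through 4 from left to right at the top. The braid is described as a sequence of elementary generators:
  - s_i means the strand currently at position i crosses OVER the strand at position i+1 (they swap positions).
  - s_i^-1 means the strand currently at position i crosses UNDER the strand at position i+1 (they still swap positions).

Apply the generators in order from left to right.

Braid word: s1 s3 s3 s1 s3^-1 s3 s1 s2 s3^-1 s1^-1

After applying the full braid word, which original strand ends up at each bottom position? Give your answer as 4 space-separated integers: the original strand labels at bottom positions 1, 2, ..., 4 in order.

Answer: 3 2 4 1

Derivation:
Gen 1 (s1): strand 1 crosses over strand 2. Perm now: [2 1 3 4]
Gen 2 (s3): strand 3 crosses over strand 4. Perm now: [2 1 4 3]
Gen 3 (s3): strand 4 crosses over strand 3. Perm now: [2 1 3 4]
Gen 4 (s1): strand 2 crosses over strand 1. Perm now: [1 2 3 4]
Gen 5 (s3^-1): strand 3 crosses under strand 4. Perm now: [1 2 4 3]
Gen 6 (s3): strand 4 crosses over strand 3. Perm now: [1 2 3 4]
Gen 7 (s1): strand 1 crosses over strand 2. Perm now: [2 1 3 4]
Gen 8 (s2): strand 1 crosses over strand 3. Perm now: [2 3 1 4]
Gen 9 (s3^-1): strand 1 crosses under strand 4. Perm now: [2 3 4 1]
Gen 10 (s1^-1): strand 2 crosses under strand 3. Perm now: [3 2 4 1]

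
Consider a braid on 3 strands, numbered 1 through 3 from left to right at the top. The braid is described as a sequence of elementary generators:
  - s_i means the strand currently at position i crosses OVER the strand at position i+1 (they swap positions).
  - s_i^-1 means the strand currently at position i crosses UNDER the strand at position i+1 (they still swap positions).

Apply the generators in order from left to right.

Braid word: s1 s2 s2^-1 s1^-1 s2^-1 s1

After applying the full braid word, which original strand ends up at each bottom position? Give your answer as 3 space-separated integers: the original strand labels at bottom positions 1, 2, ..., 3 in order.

Gen 1 (s1): strand 1 crosses over strand 2. Perm now: [2 1 3]
Gen 2 (s2): strand 1 crosses over strand 3. Perm now: [2 3 1]
Gen 3 (s2^-1): strand 3 crosses under strand 1. Perm now: [2 1 3]
Gen 4 (s1^-1): strand 2 crosses under strand 1. Perm now: [1 2 3]
Gen 5 (s2^-1): strand 2 crosses under strand 3. Perm now: [1 3 2]
Gen 6 (s1): strand 1 crosses over strand 3. Perm now: [3 1 2]

Answer: 3 1 2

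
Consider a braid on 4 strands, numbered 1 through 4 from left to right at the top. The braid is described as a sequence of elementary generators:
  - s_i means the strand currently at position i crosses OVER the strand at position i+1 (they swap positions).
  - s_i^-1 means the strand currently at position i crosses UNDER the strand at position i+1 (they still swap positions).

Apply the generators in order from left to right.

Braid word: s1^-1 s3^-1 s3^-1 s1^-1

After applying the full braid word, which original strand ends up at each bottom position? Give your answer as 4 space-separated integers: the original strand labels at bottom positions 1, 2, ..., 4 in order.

Answer: 1 2 3 4

Derivation:
Gen 1 (s1^-1): strand 1 crosses under strand 2. Perm now: [2 1 3 4]
Gen 2 (s3^-1): strand 3 crosses under strand 4. Perm now: [2 1 4 3]
Gen 3 (s3^-1): strand 4 crosses under strand 3. Perm now: [2 1 3 4]
Gen 4 (s1^-1): strand 2 crosses under strand 1. Perm now: [1 2 3 4]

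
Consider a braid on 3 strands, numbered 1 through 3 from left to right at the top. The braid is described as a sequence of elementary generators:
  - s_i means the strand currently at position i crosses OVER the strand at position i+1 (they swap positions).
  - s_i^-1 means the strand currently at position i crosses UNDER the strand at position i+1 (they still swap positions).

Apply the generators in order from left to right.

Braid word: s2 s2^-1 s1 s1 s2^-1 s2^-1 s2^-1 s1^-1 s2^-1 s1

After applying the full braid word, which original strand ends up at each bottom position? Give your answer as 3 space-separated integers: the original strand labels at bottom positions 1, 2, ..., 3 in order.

Gen 1 (s2): strand 2 crosses over strand 3. Perm now: [1 3 2]
Gen 2 (s2^-1): strand 3 crosses under strand 2. Perm now: [1 2 3]
Gen 3 (s1): strand 1 crosses over strand 2. Perm now: [2 1 3]
Gen 4 (s1): strand 2 crosses over strand 1. Perm now: [1 2 3]
Gen 5 (s2^-1): strand 2 crosses under strand 3. Perm now: [1 3 2]
Gen 6 (s2^-1): strand 3 crosses under strand 2. Perm now: [1 2 3]
Gen 7 (s2^-1): strand 2 crosses under strand 3. Perm now: [1 3 2]
Gen 8 (s1^-1): strand 1 crosses under strand 3. Perm now: [3 1 2]
Gen 9 (s2^-1): strand 1 crosses under strand 2. Perm now: [3 2 1]
Gen 10 (s1): strand 3 crosses over strand 2. Perm now: [2 3 1]

Answer: 2 3 1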